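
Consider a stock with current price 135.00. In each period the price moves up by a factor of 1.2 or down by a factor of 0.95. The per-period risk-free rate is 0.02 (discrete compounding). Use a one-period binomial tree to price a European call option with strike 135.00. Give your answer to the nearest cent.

Risk-neutral probability p = (1 + 0.02 − 0.95)/(1.2 − 0.95) = 0.0700/0.2500 = 0.2800
Terminal stock prices: S_u = 162, S_d = 128.2
Terminal payoffs (S − K): max(27, 0) = 27, max(-6.75, 0) = 0
Node 0 (S = 135): V_0 = 1/1.02·[0.2800·27.0000 + 0.7200·0.0000] = 7.4118

7.41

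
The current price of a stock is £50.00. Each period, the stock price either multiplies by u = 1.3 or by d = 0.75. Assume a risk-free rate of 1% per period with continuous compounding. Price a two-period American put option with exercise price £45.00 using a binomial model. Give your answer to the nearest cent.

Risk-neutral probability p = (e^0.01 − 0.75)/(1.3 − 0.75) = 0.2601/0.5500 = 0.4728
Terminal stock prices: S_uu = 84.5, S_ud = 48.75, S_dd = 28.12
Terminal payoffs (K − S): max(-39.5, 0) = 0, max(-3.75, 0) = 0, max(16.88, 0) = 16.88
Node u (S = 65): continuation = e^(−0.01)·[0.4728·0.0000 + 0.5272·0.0000] = 0.0000; exercise value = 0.0000 ≤ continuation, so V_u = 0.0000
Node d (S = 37.5): continuation = e^(−0.01)·[0.4728·0.0000 + 0.5272·16.8750] = 8.8077; exercise value = 7.5000 ≤ continuation, so V_d = 8.8077
Node 0 (S = 50): continuation = e^(−0.01)·[0.4728·0.0000 + 0.5272·8.8077] = 4.5970; exercise value = 0.0000 ≤ continuation, so V_0 = 4.5970

£4.60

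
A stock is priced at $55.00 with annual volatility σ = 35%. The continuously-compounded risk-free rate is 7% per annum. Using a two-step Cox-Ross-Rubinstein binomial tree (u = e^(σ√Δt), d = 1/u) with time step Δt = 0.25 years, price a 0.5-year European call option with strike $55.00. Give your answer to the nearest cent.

$5.71

CRR parameters: u = e^(σ√Δt) = e^(0.35·√0.25) = 1.1912, d = 1/u = 0.8395
Per-period rate: rΔt = 0.07·0.25 = 0.0175, so R = e^0.0175 = 1.0177
Risk-neutral probability p = (e^0.0175 − 0.8395)/(1.1912 − 0.8395) = 0.1782/0.3518 = 0.5065
Terminal stock prices: S_uu = 78.05, S_ud = 55, S_dd = 38.76
Terminal payoffs (S − K): max(23.05, 0) = 23.05, max(0, 0) = 0, max(-16.24, 0) = 0
Node u (S = 65.52): V_u = e^(−0.0175)·[0.5065·23.0487 + 0.4935·0.0000] = 11.4727
Node d (S = 46.17): V_d = e^(−0.0175)·[0.5065·0.0000 + 0.4935·0.0000] = 0.0000
Node 0 (S = 55): V_0 = e^(−0.0175)·[0.5065·11.4727 + 0.4935·0.0000] = 5.7106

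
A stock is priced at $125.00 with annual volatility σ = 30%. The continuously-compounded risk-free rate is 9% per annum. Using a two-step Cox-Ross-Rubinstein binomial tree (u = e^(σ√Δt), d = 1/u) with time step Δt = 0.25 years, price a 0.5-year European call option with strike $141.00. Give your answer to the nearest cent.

CRR parameters: u = e^(σ√Δt) = e^(0.3·√0.25) = 1.1618, d = 1/u = 0.8607
Per-period rate: rΔt = 0.09·0.25 = 0.0225, so R = e^0.0225 = 1.0228
Risk-neutral probability p = (e^0.0225 − 0.8607)/(1.1618 − 0.8607) = 0.1620/0.3011 = 0.5381
Terminal stock prices: S_uu = 168.7, S_ud = 125, S_dd = 92.6
Terminal payoffs (S − K): max(27.73, 0) = 27.73, max(-16, 0) = 0, max(-48.4, 0) = 0
Node u (S = 145.2): V_u = e^(−0.0225)·[0.5381·27.7324 + 0.4619·0.0000] = 14.5918
Node d (S = 107.6): V_d = e^(−0.0225)·[0.5381·0.0000 + 0.4619·0.0000] = 0.0000
Node 0 (S = 125): V_0 = e^(−0.0225)·[0.5381·14.5918 + 0.4619·0.0000] = 7.6777

$7.68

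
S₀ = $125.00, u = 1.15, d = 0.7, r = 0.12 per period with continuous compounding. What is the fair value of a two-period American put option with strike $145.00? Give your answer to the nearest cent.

Risk-neutral probability p = (e^0.12 − 0.7)/(1.15 − 0.7) = 0.4275/0.4500 = 0.9500
Terminal stock prices: S_uu = 165.3, S_ud = 100.6, S_dd = 61.25
Terminal payoffs (K − S): max(-20.31, 0) = 0, max(44.38, 0) = 44.38, max(83.75, 0) = 83.75
Node u (S = 143.8): continuation = e^(−0.12)·[0.9500·0.0000 + 0.0500·44.3750] = 1.9681; exercise value = 1.2500 ≤ continuation, so V_u = 1.9681
Node d (S = 87.5): continuation = e^(−0.12)·[0.9500·44.3750 + 0.0500·83.7500] = 41.1035; exercise value = 57.5000 > continuation, so V_d = 57.5000 (exercise)
Node 0 (S = 125): continuation = e^(−0.12)·[0.9500·1.9681 + 0.0500·57.5000] = 4.2085; exercise value = 20.0000 > continuation, so V_0 = 20.0000 (exercise)

$20.00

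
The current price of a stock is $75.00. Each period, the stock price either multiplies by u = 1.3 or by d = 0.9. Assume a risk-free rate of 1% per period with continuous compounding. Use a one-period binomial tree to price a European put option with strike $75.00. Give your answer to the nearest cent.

$5.38

Risk-neutral probability p = (e^0.01 − 0.9)/(1.3 − 0.9) = 0.1101/0.4000 = 0.2751
Terminal stock prices: S_u = 97.5, S_d = 67.5
Terminal payoffs (K − S): max(-22.5, 0) = 0, max(7.5, 0) = 7.5
Node 0 (S = 75): V_0 = e^(−0.01)·[0.2751·0.0000 + 0.7249·7.5000] = 5.3825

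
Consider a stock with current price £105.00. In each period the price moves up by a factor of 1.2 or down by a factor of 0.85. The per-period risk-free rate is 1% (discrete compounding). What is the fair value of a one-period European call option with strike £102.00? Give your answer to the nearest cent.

Risk-neutral probability p = (1 + 0.01 − 0.85)/(1.2 − 0.85) = 0.1600/0.3500 = 0.4571
Terminal stock prices: S_u = 126, S_d = 89.25
Terminal payoffs (S − K): max(24, 0) = 24, max(-12.75, 0) = 0
Node 0 (S = 105): V_0 = 1/1.01·[0.4571·24.0000 + 0.5429·0.0000] = 10.8628

£10.86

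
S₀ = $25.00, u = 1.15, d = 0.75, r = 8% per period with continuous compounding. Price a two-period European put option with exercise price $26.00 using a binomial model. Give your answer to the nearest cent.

Risk-neutral probability p = (e^0.08 − 0.75)/(1.15 − 0.75) = 0.3333/0.4000 = 0.8332
Terminal stock prices: S_uu = 33.06, S_ud = 21.56, S_dd = 14.06
Terminal payoffs (K − S): max(-7.062, 0) = 0, max(4.438, 0) = 4.438, max(11.94, 0) = 11.94
Node u (S = 28.75): V_u = e^(−0.08)·[0.8332·0.0000 + 0.1668·4.4375] = 0.6832
Node d (S = 18.75): V_d = e^(−0.08)·[0.8332·4.4375 + 0.1668·11.9375] = 5.2510
Node 0 (S = 25): V_0 = e^(−0.08)·[0.8332·0.6832 + 0.1668·5.2510] = 1.3339

$1.33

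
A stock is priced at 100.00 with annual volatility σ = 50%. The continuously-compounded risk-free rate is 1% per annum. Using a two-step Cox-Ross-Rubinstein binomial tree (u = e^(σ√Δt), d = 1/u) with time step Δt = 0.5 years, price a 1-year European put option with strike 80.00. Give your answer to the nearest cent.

10.24

CRR parameters: u = e^(σ√Δt) = e^(0.5·√0.5) = 1.4241, d = 1/u = 0.7022
Per-period rate: rΔt = 0.01·0.5 = 0.005, so R = e^0.005 = 1.0050
Risk-neutral probability p = (e^0.005 − 0.7022)/(1.4241 − 0.7022) = 0.3028/0.7219 = 0.4195
Terminal stock prices: S_uu = 202.8, S_ud = 100, S_dd = 49.31
Terminal payoffs (K − S): max(-122.8, 0) = 0, max(-20, 0) = 0, max(30.69, 0) = 30.69
Node u (S = 142.4): V_u = e^(−0.005)·[0.4195·0.0000 + 0.5805·0.0000] = 0.0000
Node d (S = 70.22): V_d = e^(−0.005)·[0.4195·0.0000 + 0.5805·30.6931] = 17.7296
Node 0 (S = 100): V_0 = e^(−0.005)·[0.4195·0.0000 + 0.5805·17.7296] = 10.2413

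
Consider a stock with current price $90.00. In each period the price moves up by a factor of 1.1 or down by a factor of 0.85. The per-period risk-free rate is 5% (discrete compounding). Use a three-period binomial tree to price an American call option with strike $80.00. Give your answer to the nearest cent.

Risk-neutral probability p = (1 + 0.05 − 0.85)/(1.1 − 0.85) = 0.2000/0.2500 = 0.8000
Terminal stock prices: S_uuu = 119.8, S_uud = 92.57, S_udd = 71.53, S_ddd = 55.27
Terminal payoffs (S − K): max(39.79, 0) = 39.79, max(12.57, 0) = 12.57, max(-8.472, 0) = 0, max(-24.73, 0) = 0
Node uu (S = 108.9): continuation = 1/1.05·[0.8000·39.7900 + 0.2000·12.5650] = 32.7095; exercise value = 28.9000 ≤ continuation, so V_uu = 32.7095
Node ud (S = 84.15): continuation = 1/1.05·[0.8000·12.5650 + 0.2000·0.0000] = 9.5733; exercise value = 4.1500 ≤ continuation, so V_ud = 9.5733
Node dd (S = 65.02): continuation = 1/1.05·[0.8000·0.0000 + 0.2000·0.0000] = 0.0000; exercise value = 0.0000 ≤ continuation, so V_dd = 0.0000
Node u (S = 99): continuation = 1/1.05·[0.8000·32.7095 + 0.2000·9.5733] = 26.7450; exercise value = 19.0000 ≤ continuation, so V_u = 26.7450
Node d (S = 76.5): continuation = 1/1.05·[0.8000·9.5733 + 0.2000·0.0000] = 7.2940; exercise value = 0.0000 ≤ continuation, so V_d = 7.2940
Node 0 (S = 90): continuation = 1/1.05·[0.8000·26.7450 + 0.2000·7.2940] = 21.7665; exercise value = 10.0000 ≤ continuation, so V_0 = 21.7665

$21.77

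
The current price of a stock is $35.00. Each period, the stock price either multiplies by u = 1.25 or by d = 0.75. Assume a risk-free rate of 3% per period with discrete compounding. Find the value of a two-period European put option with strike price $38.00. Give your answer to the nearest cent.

Risk-neutral probability p = (1 + 0.03 − 0.75)/(1.25 − 0.75) = 0.2800/0.5000 = 0.5600
Terminal stock prices: S_uu = 54.69, S_ud = 32.81, S_dd = 19.69
Terminal payoffs (K − S): max(-16.69, 0) = 0, max(5.188, 0) = 5.188, max(18.31, 0) = 18.31
Node u (S = 43.75): V_u = 1/1.03·[0.5600·0.0000 + 0.4400·5.1875] = 2.2160
Node d (S = 26.25): V_d = 1/1.03·[0.5600·5.1875 + 0.4400·18.3125] = 10.6432
Node 0 (S = 35): V_0 = 1/1.03·[0.5600·2.2160 + 0.4400·10.6432] = 5.7514

$5.75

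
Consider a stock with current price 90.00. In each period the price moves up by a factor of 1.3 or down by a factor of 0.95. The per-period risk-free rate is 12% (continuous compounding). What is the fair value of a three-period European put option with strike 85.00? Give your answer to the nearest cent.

Risk-neutral probability p = (e^0.12 − 0.95)/(1.3 − 0.95) = 0.1775/0.3500 = 0.5071
Terminal stock prices: S_uuu = 197.7, S_uud = 144.5, S_udd = 105.6, S_ddd = 77.16
Terminal payoffs (K − S): max(-112.7, 0) = 0, max(-59.5, 0) = 0, max(-20.59, 0) = 0, max(7.836, 0) = 7.836
Node uu (S = 152.1): V_uu = e^(−0.12)·[0.5071·0.0000 + 0.4929·0.0000] = 0.0000
Node ud (S = 111.1): V_ud = e^(−0.12)·[0.5071·0.0000 + 0.4929·0.0000] = 0.0000
Node dd (S = 81.22): V_dd = e^(−0.12)·[0.5071·0.0000 + 0.4929·7.8363] = 3.4255
Node u (S = 117): V_u = e^(−0.12)·[0.5071·0.0000 + 0.4929·0.0000] = 0.0000
Node d (S = 85.5): V_d = e^(−0.12)·[0.5071·0.0000 + 0.4929·3.4255] = 1.4974
Node 0 (S = 90): V_0 = e^(−0.12)·[0.5071·0.0000 + 0.4929·1.4974] = 0.6546

0.65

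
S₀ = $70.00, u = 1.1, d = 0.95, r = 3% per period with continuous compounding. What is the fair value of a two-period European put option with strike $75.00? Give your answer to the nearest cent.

Risk-neutral probability p = (e^0.03 − 0.95)/(1.1 − 0.95) = 0.0805/0.1500 = 0.5364
Terminal stock prices: S_uu = 84.7, S_ud = 73.15, S_dd = 63.17
Terminal payoffs (K − S): max(-9.7, 0) = 0, max(1.85, 0) = 1.85, max(11.83, 0) = 11.83
Node u (S = 77): V_u = e^(−0.03)·[0.5364·0.0000 + 0.4636·1.8500] = 0.8324
Node d (S = 66.5): V_d = e^(−0.03)·[0.5364·1.8500 + 0.4636·11.8250] = 6.2834
Node 0 (S = 70): V_0 = e^(−0.03)·[0.5364·0.8324 + 0.4636·6.2834] = 3.2604

$3.26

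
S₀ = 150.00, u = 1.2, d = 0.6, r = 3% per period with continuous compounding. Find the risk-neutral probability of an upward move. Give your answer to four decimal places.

p = 0.7174

Risk-neutral probability p = (e^0.03 − 0.6)/(1.2 − 0.6) = 0.4305/0.6000 = 0.7174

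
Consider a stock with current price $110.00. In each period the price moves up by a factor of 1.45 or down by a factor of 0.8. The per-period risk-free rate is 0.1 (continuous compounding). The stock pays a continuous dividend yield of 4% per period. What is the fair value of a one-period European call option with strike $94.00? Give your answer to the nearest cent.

$23.87

Per-period risk-free factor R = e^0.1 = 1.1052; dividend-adjusted growth = e^(0.1−0.04) = 1.0618.
Risk-neutral probability p = (1.0618 − 0.8)/(1.45 − 0.8) = 0.2618/0.6500 = 0.4028
Terminal stock prices: S_u = 159.5, S_d = 88
Terminal payoffs (S − K): max(65.5, 0) = 65.5, max(-6, 0) = 0
Node 0 (S = 110): V_0 = e^(−0.1)·[0.4028·65.5000 + 0.5972·0.0000] = 23.8742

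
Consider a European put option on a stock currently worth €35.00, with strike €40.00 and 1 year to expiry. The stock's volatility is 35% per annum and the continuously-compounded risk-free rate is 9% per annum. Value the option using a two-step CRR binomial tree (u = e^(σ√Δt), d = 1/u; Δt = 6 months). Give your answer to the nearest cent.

€6.04

CRR parameters: u = e^(σ√Δt) = e^(0.35·√0.5) = 1.2808, d = 1/u = 0.7808
Per-period rate: rΔt = 0.09·0.5 = 0.045, so R = e^0.045 = 1.0460
Risk-neutral probability p = (e^0.045 − 0.7808)/(1.2808 − 0.7808) = 0.2653/0.5000 = 0.5305
Terminal stock prices: S_uu = 57.42, S_ud = 35, S_dd = 21.34
Terminal payoffs (K − S): max(-17.42, 0) = 0, max(5, 0) = 5, max(18.66, 0) = 18.66
Node u (S = 44.83): V_u = e^(−0.045)·[0.5305·0.0000 + 0.4695·5.0000] = 2.2443
Node d (S = 27.33): V_d = e^(−0.045)·[0.5305·5.0000 + 0.4695·18.6645] = 10.9133
Node 0 (S = 35): V_0 = e^(−0.045)·[0.5305·2.2443 + 0.4695·10.9133] = 6.0366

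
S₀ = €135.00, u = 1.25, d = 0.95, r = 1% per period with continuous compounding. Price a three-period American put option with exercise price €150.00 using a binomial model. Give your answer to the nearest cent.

Risk-neutral probability p = (e^0.01 − 0.95)/(1.25 − 0.95) = 0.0601/0.3000 = 0.2002
Terminal stock prices: S_uuu = 263.7, S_uud = 200.4, S_udd = 152.3, S_ddd = 115.7
Terminal payoffs (K − S): max(-113.7, 0) = 0, max(-50.39, 0) = 0, max(-2.297, 0) = 0, max(34.25, 0) = 34.25
Node uu (S = 210.9): continuation = e^(−0.01)·[0.2002·0.0000 + 0.7998·0.0000] = 0.0000; exercise value = 0.0000 ≤ continuation, so V_uu = 0.0000
Node ud (S = 160.3): continuation = e^(−0.01)·[0.2002·0.0000 + 0.7998·0.0000] = 0.0000; exercise value = 0.0000 ≤ continuation, so V_ud = 0.0000
Node dd (S = 121.8): continuation = e^(−0.01)·[0.2002·0.0000 + 0.7998·34.2544] = 27.1252; exercise value = 28.1625 > continuation, so V_dd = 28.1625 (exercise)
Node u (S = 168.8): continuation = e^(−0.01)·[0.2002·0.0000 + 0.7998·0.0000] = 0.0000; exercise value = 0.0000 ≤ continuation, so V_u = 0.0000
Node d (S = 128.2): continuation = e^(−0.01)·[0.2002·0.0000 + 0.7998·28.1625] = 22.3012; exercise value = 21.7500 ≤ continuation, so V_d = 22.3012
Node 0 (S = 135): continuation = e^(−0.01)·[0.2002·0.0000 + 0.7998·22.3012] = 17.6597; exercise value = 15.0000 ≤ continuation, so V_0 = 17.6597

€17.66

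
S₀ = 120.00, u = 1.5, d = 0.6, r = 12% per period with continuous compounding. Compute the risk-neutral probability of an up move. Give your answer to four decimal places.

Risk-neutral probability p = (e^0.12 − 0.6)/(1.5 − 0.6) = 0.5275/0.9000 = 0.5861

p = 0.5861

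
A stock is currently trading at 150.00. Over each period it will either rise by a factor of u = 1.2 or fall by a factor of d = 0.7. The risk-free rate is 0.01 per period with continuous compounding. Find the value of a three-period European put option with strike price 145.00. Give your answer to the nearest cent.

19.78

Risk-neutral probability p = (e^0.01 − 0.7)/(1.2 − 0.7) = 0.3101/0.5000 = 0.6201
Terminal stock prices: S_uuu = 259.2, S_uud = 151.2, S_udd = 88.2, S_ddd = 51.45
Terminal payoffs (K − S): max(-114.2, 0) = 0, max(-6.2, 0) = 0, max(56.8, 0) = 56.8, max(93.55, 0) = 93.55
Node uu (S = 216): V_uu = e^(−0.01)·[0.6201·0.0000 + 0.3799·0.0000] = 0.0000
Node ud (S = 126): V_ud = e^(−0.01)·[0.6201·0.0000 + 0.3799·56.8000] = 21.3636
Node dd (S = 73.5): V_dd = e^(−0.01)·[0.6201·56.8000 + 0.3799·93.5500] = 70.0572
Node u (S = 180): V_u = e^(−0.01)·[0.6201·0.0000 + 0.3799·21.3636] = 8.0353
Node d (S = 105): V_d = e^(−0.01)·[0.6201·21.3636 + 0.3799·70.0572] = 39.4657
Node 0 (S = 150): V_0 = e^(−0.01)·[0.6201·8.0353 + 0.3799·39.4657] = 19.7769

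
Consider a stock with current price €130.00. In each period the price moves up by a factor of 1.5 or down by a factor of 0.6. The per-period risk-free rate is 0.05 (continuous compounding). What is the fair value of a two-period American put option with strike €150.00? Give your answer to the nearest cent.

Risk-neutral probability p = (e^0.05 − 0.6)/(1.5 − 0.6) = 0.4513/0.9000 = 0.5014
Terminal stock prices: S_uu = 292.5, S_ud = 117, S_dd = 46.8
Terminal payoffs (K − S): max(-142.5, 0) = 0, max(33, 0) = 33, max(103.2, 0) = 103.2
Node u (S = 195): continuation = e^(−0.05)·[0.5014·0.0000 + 0.4986·33.0000] = 15.6510; exercise value = 0.0000 ≤ continuation, so V_u = 15.6510
Node d (S = 78): continuation = e^(−0.05)·[0.5014·33.0000 + 0.4986·103.2000] = 64.6844; exercise value = 72.0000 > continuation, so V_d = 72.0000 (exercise)
Node 0 (S = 130): continuation = e^(−0.05)·[0.5014·15.6510 + 0.4986·72.0000] = 41.6124; exercise value = 20.0000 ≤ continuation, so V_0 = 41.6124

€41.61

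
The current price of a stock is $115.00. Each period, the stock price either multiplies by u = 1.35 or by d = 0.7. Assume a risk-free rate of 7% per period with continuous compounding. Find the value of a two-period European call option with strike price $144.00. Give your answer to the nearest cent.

Risk-neutral probability p = (e^0.07 − 0.7)/(1.35 − 0.7) = 0.3725/0.6500 = 0.5731
Terminal stock prices: S_uu = 209.6, S_ud = 108.7, S_dd = 56.35
Terminal payoffs (S − K): max(65.59, 0) = 65.59, max(-35.33, 0) = 0, max(-87.65, 0) = 0
Node u (S = 155.2): V_u = e^(−0.07)·[0.5731·65.5875 + 0.4269·0.0000] = 35.0464
Node d (S = 80.5): V_d = e^(−0.07)·[0.5731·0.0000 + 0.4269·0.0000] = 0.0000
Node 0 (S = 115): V_0 = e^(−0.07)·[0.5731·35.0464 + 0.4269·0.0000] = 18.7269

$18.73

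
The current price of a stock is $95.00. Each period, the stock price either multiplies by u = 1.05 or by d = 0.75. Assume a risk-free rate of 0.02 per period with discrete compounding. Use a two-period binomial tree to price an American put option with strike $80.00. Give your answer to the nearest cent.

Risk-neutral probability p = (1 + 0.02 − 0.75)/(1.05 − 0.75) = 0.2700/0.3000 = 0.9000
Terminal stock prices: S_uu = 104.7, S_ud = 74.81, S_dd = 53.44
Terminal payoffs (K − S): max(-24.74, 0) = 0, max(5.188, 0) = 5.188, max(26.56, 0) = 26.56
Node u (S = 99.75): continuation = 1/1.02·[0.9000·0.0000 + 0.1000·5.1875] = 0.5086; exercise value = 0.0000 ≤ continuation, so V_u = 0.5086
Node d (S = 71.25): continuation = 1/1.02·[0.9000·5.1875 + 0.1000·26.5625] = 7.1814; exercise value = 8.7500 > continuation, so V_d = 8.7500 (exercise)
Node 0 (S = 95): continuation = 1/1.02·[0.9000·0.5086 + 0.1000·8.7500] = 1.3066; exercise value = 0.0000 ≤ continuation, so V_0 = 1.3066

$1.31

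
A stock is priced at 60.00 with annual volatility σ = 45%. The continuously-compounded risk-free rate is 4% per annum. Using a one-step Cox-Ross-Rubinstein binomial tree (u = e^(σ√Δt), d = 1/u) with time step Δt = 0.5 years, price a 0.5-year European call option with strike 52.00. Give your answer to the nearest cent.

CRR parameters: u = e^(σ√Δt) = e^(0.45·√0.5) = 1.3746, d = 1/u = 0.7275
Per-period rate: rΔt = 0.04·0.5 = 0.02, so R = e^0.02 = 1.0202
Risk-neutral probability p = (e^0.02 − 0.7275)/(1.3746 − 0.7275) = 0.2927/0.6472 = 0.4523
Terminal stock prices: S_u = 82.48, S_d = 43.65
Terminal payoffs (S − K): max(30.48, 0) = 30.48, max(-8.352, 0) = 0
Node 0 (S = 60): V_0 = e^(−0.02)·[0.4523·30.4789 + 0.5477·0.0000] = 13.5135

13.51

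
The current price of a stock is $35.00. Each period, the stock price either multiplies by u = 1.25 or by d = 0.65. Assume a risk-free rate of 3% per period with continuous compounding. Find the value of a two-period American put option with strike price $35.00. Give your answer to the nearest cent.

$5.78

Risk-neutral probability p = (e^0.03 − 0.65)/(1.25 − 0.65) = 0.3805/0.6000 = 0.6341
Terminal stock prices: S_uu = 54.69, S_ud = 28.44, S_dd = 14.79
Terminal payoffs (K − S): max(-19.69, 0) = 0, max(6.562, 0) = 6.562, max(20.21, 0) = 20.21
Node u (S = 43.75): continuation = e^(−0.03)·[0.6341·0.0000 + 0.3659·6.5625] = 2.3303; exercise value = 0.0000 ≤ continuation, so V_u = 2.3303
Node d (S = 22.75): continuation = e^(−0.03)·[0.6341·6.5625 + 0.3659·20.2125] = 11.2156; exercise value = 12.2500 > continuation, so V_d = 12.2500 (exercise)
Node 0 (S = 35): continuation = e^(−0.03)·[0.6341·2.3303 + 0.3659·12.2500] = 5.7839; exercise value = 0.0000 ≤ continuation, so V_0 = 5.7839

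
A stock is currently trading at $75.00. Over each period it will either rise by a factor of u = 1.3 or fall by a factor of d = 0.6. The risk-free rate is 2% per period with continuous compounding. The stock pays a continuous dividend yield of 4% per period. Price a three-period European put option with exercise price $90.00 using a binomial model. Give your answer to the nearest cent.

Per-period risk-free factor R = e^0.02 = 1.0202; dividend-adjusted growth = e^(0.02−0.04) = 0.9802.
Risk-neutral probability p = (0.9802 − 0.6)/(1.3 − 0.6) = 0.3802/0.7000 = 0.5431
Terminal stock prices: S_uuu = 164.8, S_uud = 76.05, S_udd = 35.1, S_ddd = 16.2
Terminal payoffs (K − S): max(-74.78, 0) = 0, max(13.95, 0) = 13.95, max(54.9, 0) = 54.9, max(73.8, 0) = 73.8
Node uu (S = 126.8): V_uu = e^(−0.02)·[0.5431·0.0000 + 0.4569·13.9500] = 6.2470
Node ud (S = 58.5): V_ud = e^(−0.02)·[0.5431·13.9500 + 0.4569·54.9000] = 32.0117
Node dd (S = 27): V_dd = e^(−0.02)·[0.5431·54.9000 + 0.4569·73.8000] = 62.2766
Node u (S = 97.5): V_u = e^(−0.02)·[0.5431·6.2470 + 0.4569·32.0117] = 17.6611
Node d (S = 45): V_d = e^(−0.02)·[0.5431·32.0117 + 0.4569·62.2766] = 44.9308
Node 0 (S = 75): V_0 = e^(−0.02)·[0.5431·17.6611 + 0.4569·44.9308] = 29.5231

$29.52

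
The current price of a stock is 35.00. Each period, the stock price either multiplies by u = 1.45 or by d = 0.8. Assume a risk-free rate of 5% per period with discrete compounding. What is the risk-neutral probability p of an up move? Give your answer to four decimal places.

Risk-neutral probability p = (1 + 0.05 − 0.8)/(1.45 − 0.8) = 0.2500/0.6500 = 0.3846

p = 0.3846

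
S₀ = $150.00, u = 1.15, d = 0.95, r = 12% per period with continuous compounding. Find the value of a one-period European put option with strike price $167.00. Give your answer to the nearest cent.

Risk-neutral probability p = (e^0.12 − 0.95)/(1.15 − 0.95) = 0.1775/0.2000 = 0.8875
Terminal stock prices: S_u = 172.5, S_d = 142.5
Terminal payoffs (K − S): max(-5.5, 0) = 0, max(24.5, 0) = 24.5
Node 0 (S = 150): V_0 = e^(−0.12)·[0.8875·0.0000 + 0.1125·24.5000] = 2.4449

$2.44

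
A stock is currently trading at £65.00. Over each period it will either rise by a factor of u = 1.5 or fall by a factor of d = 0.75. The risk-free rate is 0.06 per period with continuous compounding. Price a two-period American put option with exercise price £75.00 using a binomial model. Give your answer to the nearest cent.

Risk-neutral probability p = (e^0.06 − 0.75)/(1.5 − 0.75) = 0.3118/0.7500 = 0.4158
Terminal stock prices: S_uu = 146.2, S_ud = 73.12, S_dd = 36.56
Terminal payoffs (K − S): max(-71.25, 0) = 0, max(1.875, 0) = 1.875, max(38.44, 0) = 38.44
Node u (S = 97.5): continuation = e^(−0.06)·[0.4158·0.0000 + 0.5842·1.8750] = 1.0316; exercise value = 0.0000 ≤ continuation, so V_u = 1.0316
Node d (S = 48.75): continuation = e^(−0.06)·[0.4158·1.8750 + 0.5842·38.4375] = 21.8823; exercise value = 26.2500 > continuation, so V_d = 26.2500 (exercise)
Node 0 (S = 65): continuation = e^(−0.06)·[0.4158·1.0316 + 0.5842·26.2500] = 14.8466; exercise value = 10.0000 ≤ continuation, so V_0 = 14.8466

£14.85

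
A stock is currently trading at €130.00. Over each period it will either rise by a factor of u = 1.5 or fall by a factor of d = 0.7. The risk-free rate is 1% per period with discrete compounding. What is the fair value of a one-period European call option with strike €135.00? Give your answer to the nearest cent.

€23.02

Risk-neutral probability p = (1 + 0.01 − 0.7)/(1.5 − 0.7) = 0.3100/0.8000 = 0.3875
Terminal stock prices: S_u = 195, S_d = 91
Terminal payoffs (S − K): max(60, 0) = 60, max(-44, 0) = 0
Node 0 (S = 130): V_0 = 1/1.01·[0.3875·60.0000 + 0.6125·0.0000] = 23.0198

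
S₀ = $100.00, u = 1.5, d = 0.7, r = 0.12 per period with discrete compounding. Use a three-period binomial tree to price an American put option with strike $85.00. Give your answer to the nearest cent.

Risk-neutral probability p = (1 + 0.12 − 0.7)/(1.5 − 0.7) = 0.4200/0.8000 = 0.5250
Terminal stock prices: S_uuu = 337.5, S_uud = 157.5, S_udd = 73.5, S_ddd = 34.3
Terminal payoffs (K − S): max(-252.5, 0) = 0, max(-72.5, 0) = 0, max(11.5, 0) = 11.5, max(50.7, 0) = 50.7
Node uu (S = 225): continuation = 1/1.12·[0.5250·0.0000 + 0.4750·0.0000] = 0.0000; exercise value = 0.0000 ≤ continuation, so V_uu = 0.0000
Node ud (S = 105): continuation = 1/1.12·[0.5250·0.0000 + 0.4750·11.5000] = 4.8772; exercise value = 0.0000 ≤ continuation, so V_ud = 4.8772
Node dd (S = 49): continuation = 1/1.12·[0.5250·11.5000 + 0.4750·50.7000] = 26.8929; exercise value = 36.0000 > continuation, so V_dd = 36.0000 (exercise)
Node u (S = 150): continuation = 1/1.12·[0.5250·0.0000 + 0.4750·4.8772] = 2.0685; exercise value = 0.0000 ≤ continuation, so V_u = 2.0685
Node d (S = 70): continuation = 1/1.12·[0.5250·4.8772 + 0.4750·36.0000] = 17.5541; exercise value = 15.0000 ≤ continuation, so V_d = 17.5541
Node 0 (S = 100): continuation = 1/1.12·[0.5250·2.0685 + 0.4750·17.5541] = 8.4144; exercise value = 0.0000 ≤ continuation, so V_0 = 8.4144

$8.41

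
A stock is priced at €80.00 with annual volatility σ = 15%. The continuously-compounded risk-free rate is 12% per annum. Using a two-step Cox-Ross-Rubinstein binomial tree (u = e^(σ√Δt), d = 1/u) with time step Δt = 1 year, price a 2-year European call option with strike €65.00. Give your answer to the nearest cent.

CRR parameters: u = e^(σ√Δt) = e^(0.15·√1) = 1.1618, d = 1/u = 0.8607
Per-period rate: rΔt = 0.12·1 = 0.12, so R = e^0.12 = 1.1275
Risk-neutral probability p = (e^0.12 − 0.8607)/(1.1618 − 0.8607) = 0.2668/0.3011 = 0.8860
Terminal stock prices: S_uu = 108, S_ud = 80, S_dd = 59.27
Terminal payoffs (S − K): max(42.99, 0) = 42.99, max(15, 0) = 15, max(-5.735, 0) = 0
Node u (S = 92.95): V_u = e^(−0.12)·[0.8860·42.9887 + 0.1140·15.0000] = 35.2969
Node d (S = 68.86): V_d = e^(−0.12)·[0.8860·15.0000 + 0.1140·0.0000] = 11.7868
Node 0 (S = 80): V_0 = e^(−0.12)·[0.8860·35.2969 + 0.1140·11.7868] = 28.9278

€28.93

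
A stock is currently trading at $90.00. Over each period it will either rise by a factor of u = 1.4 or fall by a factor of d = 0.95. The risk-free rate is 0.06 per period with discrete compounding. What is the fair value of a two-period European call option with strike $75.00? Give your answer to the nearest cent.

Risk-neutral probability p = (1 + 0.06 − 0.95)/(1.4 − 0.95) = 0.1100/0.4500 = 0.2444
Terminal stock prices: S_uu = 176.4, S_ud = 119.7, S_dd = 81.22
Terminal payoffs (S − K): max(101.4, 0) = 101.4, max(44.7, 0) = 44.7, max(6.225, 0) = 6.225
Node u (S = 126): V_u = 1/1.06·[0.2444·101.4000 + 0.7556·44.7000] = 55.2453
Node d (S = 85.5): V_d = 1/1.06·[0.2444·44.7000 + 0.7556·6.2250] = 14.7453
Node 0 (S = 90): V_0 = 1/1.06·[0.2444·55.2453 + 0.7556·14.7453] = 23.2503

$23.25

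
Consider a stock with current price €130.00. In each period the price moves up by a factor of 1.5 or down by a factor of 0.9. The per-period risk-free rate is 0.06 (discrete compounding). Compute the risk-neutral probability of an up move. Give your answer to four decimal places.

Risk-neutral probability p = (1 + 0.06 − 0.9)/(1.5 − 0.9) = 0.1600/0.6000 = 0.2667

p = 0.2667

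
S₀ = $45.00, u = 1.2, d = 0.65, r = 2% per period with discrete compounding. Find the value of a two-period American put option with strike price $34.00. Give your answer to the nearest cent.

$1.54

Risk-neutral probability p = (1 + 0.02 − 0.65)/(1.2 − 0.65) = 0.3700/0.5500 = 0.6727
Terminal stock prices: S_uu = 64.8, S_ud = 35.1, S_dd = 19.01
Terminal payoffs (K − S): max(-30.8, 0) = 0, max(-1.1, 0) = 0, max(14.99, 0) = 14.99
Node u (S = 54): continuation = 1/1.02·[0.6727·0.0000 + 0.3273·0.0000] = 0.0000; exercise value = 0.0000 ≤ continuation, so V_u = 0.0000
Node d (S = 29.25): continuation = 1/1.02·[0.6727·0.0000 + 0.3273·14.9875] = 4.8088; exercise value = 4.7500 ≤ continuation, so V_d = 4.8088
Node 0 (S = 45): continuation = 1/1.02·[0.6727·0.0000 + 0.3273·4.8088] = 1.5429; exercise value = 0.0000 ≤ continuation, so V_0 = 1.5429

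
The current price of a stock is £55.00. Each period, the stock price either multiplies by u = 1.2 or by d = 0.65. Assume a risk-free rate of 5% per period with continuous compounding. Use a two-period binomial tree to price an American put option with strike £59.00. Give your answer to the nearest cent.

£8.85

Risk-neutral probability p = (e^0.05 − 0.65)/(1.2 − 0.65) = 0.4013/0.5500 = 0.7296
Terminal stock prices: S_uu = 79.2, S_ud = 42.9, S_dd = 23.24
Terminal payoffs (K − S): max(-20.2, 0) = 0, max(16.1, 0) = 16.1, max(35.76, 0) = 35.76
Node u (S = 66): continuation = e^(−0.05)·[0.7296·0.0000 + 0.2704·16.1000] = 4.1414; exercise value = 0.0000 ≤ continuation, so V_u = 4.1414
Node d (S = 35.75): continuation = e^(−0.05)·[0.7296·16.1000 + 0.2704·35.7625] = 20.3725; exercise value = 23.2500 > continuation, so V_d = 23.2500 (exercise)
Node 0 (S = 55): continuation = e^(−0.05)·[0.7296·4.1414 + 0.2704·23.2500] = 8.8547; exercise value = 4.0000 ≤ continuation, so V_0 = 8.8547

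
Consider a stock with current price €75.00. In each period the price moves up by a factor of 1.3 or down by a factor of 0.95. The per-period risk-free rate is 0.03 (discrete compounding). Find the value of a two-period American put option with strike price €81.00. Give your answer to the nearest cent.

€7.47

Risk-neutral probability p = (1 + 0.03 − 0.95)/(1.3 − 0.95) = 0.0800/0.3500 = 0.2286
Terminal stock prices: S_uu = 126.8, S_ud = 92.62, S_dd = 67.69
Terminal payoffs (K − S): max(-45.75, 0) = 0, max(-11.62, 0) = 0, max(13.31, 0) = 13.31
Node u (S = 97.5): continuation = 1/1.03·[0.2286·0.0000 + 0.7714·0.0000] = 0.0000; exercise value = 0.0000 ≤ continuation, so V_u = 0.0000
Node d (S = 71.25): continuation = 1/1.03·[0.2286·0.0000 + 0.7714·13.3125] = 9.9705; exercise value = 9.7500 ≤ continuation, so V_d = 9.9705
Node 0 (S = 75): continuation = 1/1.03·[0.2286·0.0000 + 0.7714·9.9705] = 7.4675; exercise value = 6.0000 ≤ continuation, so V_0 = 7.4675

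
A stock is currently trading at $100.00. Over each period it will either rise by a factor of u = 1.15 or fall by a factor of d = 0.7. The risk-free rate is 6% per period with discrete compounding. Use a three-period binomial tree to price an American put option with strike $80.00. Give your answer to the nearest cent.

Risk-neutral probability p = (1 + 0.06 − 0.7)/(1.15 − 0.7) = 0.3600/0.4500 = 0.8000
Terminal stock prices: S_uuu = 152.1, S_uud = 92.57, S_udd = 56.35, S_ddd = 34.3
Terminal payoffs (K − S): max(-72.09, 0) = 0, max(-12.57, 0) = 0, max(23.65, 0) = 23.65, max(45.7, 0) = 45.7
Node uu (S = 132.2): continuation = 1/1.06·[0.8000·0.0000 + 0.2000·0.0000] = 0.0000; exercise value = 0.0000 ≤ continuation, so V_uu = 0.0000
Node ud (S = 80.5): continuation = 1/1.06·[0.8000·0.0000 + 0.2000·23.6500] = 4.4623; exercise value = 0.0000 ≤ continuation, so V_ud = 4.4623
Node dd (S = 49): continuation = 1/1.06·[0.8000·23.6500 + 0.2000·45.7000] = 26.4717; exercise value = 31.0000 > continuation, so V_dd = 31.0000 (exercise)
Node u (S = 115): continuation = 1/1.06·[0.8000·0.0000 + 0.2000·4.4623] = 0.8419; exercise value = 0.0000 ≤ continuation, so V_u = 0.8419
Node d (S = 70): continuation = 1/1.06·[0.8000·4.4623 + 0.2000·31.0000] = 9.2168; exercise value = 10.0000 > continuation, so V_d = 10.0000 (exercise)
Node 0 (S = 100): continuation = 1/1.06·[0.8000·0.8419 + 0.2000·10.0000] = 2.5222; exercise value = 0.0000 ≤ continuation, so V_0 = 2.5222

$2.52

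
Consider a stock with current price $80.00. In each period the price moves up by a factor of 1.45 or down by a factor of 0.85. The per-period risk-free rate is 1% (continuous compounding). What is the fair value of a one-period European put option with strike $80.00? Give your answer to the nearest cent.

Risk-neutral probability p = (e^0.01 − 0.85)/(1.45 − 0.85) = 0.1601/0.6000 = 0.2668
Terminal stock prices: S_u = 116, S_d = 68
Terminal payoffs (K − S): max(-36, 0) = 0, max(12, 0) = 12
Node 0 (S = 80): V_0 = e^(−0.01)·[0.2668·0.0000 + 0.7332·12.0000] = 8.7114

$8.71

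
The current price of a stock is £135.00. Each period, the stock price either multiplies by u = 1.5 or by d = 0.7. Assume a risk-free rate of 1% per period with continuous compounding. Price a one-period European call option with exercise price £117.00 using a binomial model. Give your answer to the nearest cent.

£32.81

Risk-neutral probability p = (e^0.01 − 0.7)/(1.5 − 0.7) = 0.3101/0.8000 = 0.3876
Terminal stock prices: S_u = 202.5, S_d = 94.5
Terminal payoffs (S − K): max(85.5, 0) = 85.5, max(-22.5, 0) = 0
Node 0 (S = 135): V_0 = e^(−0.01)·[0.3876·85.5000 + 0.6124·0.0000] = 32.8069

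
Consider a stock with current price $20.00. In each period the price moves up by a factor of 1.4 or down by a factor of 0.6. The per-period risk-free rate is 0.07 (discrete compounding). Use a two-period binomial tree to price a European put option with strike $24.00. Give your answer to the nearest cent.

$5.54

Risk-neutral probability p = (1 + 0.07 − 0.6)/(1.4 − 0.6) = 0.4700/0.8000 = 0.5875
Terminal stock prices: S_uu = 39.2, S_ud = 16.8, S_dd = 7.2
Terminal payoffs (K − S): max(-15.2, 0) = 0, max(7.2, 0) = 7.2, max(16.8, 0) = 16.8
Node u (S = 28): V_u = 1/1.07·[0.5875·0.0000 + 0.4125·7.2000] = 2.7757
Node d (S = 12): V_d = 1/1.07·[0.5875·7.2000 + 0.4125·16.8000] = 10.4299
Node 0 (S = 20): V_0 = 1/1.07·[0.5875·2.7757 + 0.4125·10.4299] = 5.5449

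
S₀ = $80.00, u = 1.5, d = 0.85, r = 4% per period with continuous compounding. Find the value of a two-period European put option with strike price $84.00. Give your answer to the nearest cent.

Risk-neutral probability p = (e^0.04 − 0.85)/(1.5 − 0.85) = 0.1908/0.6500 = 0.2936
Terminal stock prices: S_uu = 180, S_ud = 102, S_dd = 57.8
Terminal payoffs (K − S): max(-96, 0) = 0, max(-18, 0) = 0, max(26.2, 0) = 26.2
Node u (S = 120): V_u = e^(−0.04)·[0.2936·0.0000 + 0.7064·0.0000] = 0.0000
Node d (S = 68): V_d = e^(−0.04)·[0.2936·0.0000 + 0.7064·26.2000] = 17.7831
Node 0 (S = 80): V_0 = e^(−0.04)·[0.2936·0.0000 + 0.7064·17.7831] = 12.0702

$12.07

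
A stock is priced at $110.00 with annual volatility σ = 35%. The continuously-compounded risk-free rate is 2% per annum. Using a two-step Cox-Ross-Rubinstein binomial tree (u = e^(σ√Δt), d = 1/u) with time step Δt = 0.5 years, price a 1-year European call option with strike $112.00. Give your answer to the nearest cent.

CRR parameters: u = e^(σ√Δt) = e^(0.35·√0.5) = 1.2808, d = 1/u = 0.7808
Per-period rate: rΔt = 0.02·0.5 = 0.01, so R = e^0.01 = 1.0101
Risk-neutral probability p = (e^0.01 − 0.7808)/(1.2808 − 0.7808) = 0.2293/0.5000 = 0.4585
Terminal stock prices: S_uu = 180.5, S_ud = 110, S_dd = 67.05
Terminal payoffs (S − K): max(68.45, 0) = 68.45, max(-2, 0) = 0, max(-44.95, 0) = 0
Node u (S = 140.9): V_u = e^(−0.01)·[0.4585·68.4502 + 0.5415·0.0000] = 31.0749
Node d (S = 85.88): V_d = e^(−0.01)·[0.4585·0.0000 + 0.5415·0.0000] = 0.0000
Node 0 (S = 110): V_0 = e^(−0.01)·[0.4585·31.0749 + 0.5415·0.0000] = 14.1073

$14.11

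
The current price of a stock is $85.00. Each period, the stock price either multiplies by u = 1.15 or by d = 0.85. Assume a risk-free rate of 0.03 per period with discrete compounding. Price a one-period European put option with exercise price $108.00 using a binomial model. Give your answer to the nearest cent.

$19.85

Risk-neutral probability p = (1 + 0.03 − 0.85)/(1.15 − 0.85) = 0.1800/0.3000 = 0.6000
Terminal stock prices: S_u = 97.75, S_d = 72.25
Terminal payoffs (K − S): max(10.25, 0) = 10.25, max(35.75, 0) = 35.75
Node 0 (S = 85): V_0 = 1/1.03·[0.6000·10.2500 + 0.4000·35.7500] = 19.8544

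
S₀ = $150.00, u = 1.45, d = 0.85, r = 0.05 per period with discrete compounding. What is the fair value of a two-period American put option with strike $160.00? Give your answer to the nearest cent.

Risk-neutral probability p = (1 + 0.05 − 0.85)/(1.45 − 0.85) = 0.2000/0.6000 = 0.3333
Terminal stock prices: S_uu = 315.4, S_ud = 184.9, S_dd = 108.4
Terminal payoffs (K − S): max(-155.4, 0) = 0, max(-24.88, 0) = 0, max(51.63, 0) = 51.63
Node u (S = 217.5): continuation = 1/1.05·[0.3333·0.0000 + 0.6667·0.0000] = 0.0000; exercise value = 0.0000 ≤ continuation, so V_u = 0.0000
Node d (S = 127.5): continuation = 1/1.05·[0.3333·0.0000 + 0.6667·51.6250] = 32.7778; exercise value = 32.5000 ≤ continuation, so V_d = 32.7778
Node 0 (S = 150): continuation = 1/1.05·[0.3333·0.0000 + 0.6667·32.7778] = 20.8113; exercise value = 10.0000 ≤ continuation, so V_0 = 20.8113

$20.81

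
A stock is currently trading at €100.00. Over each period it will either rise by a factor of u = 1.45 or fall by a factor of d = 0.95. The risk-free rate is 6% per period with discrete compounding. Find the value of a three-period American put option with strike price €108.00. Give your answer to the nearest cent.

Risk-neutral probability p = (1 + 0.06 − 0.95)/(1.45 − 0.95) = 0.1100/0.5000 = 0.2200
Terminal stock prices: S_uuu = 304.9, S_uud = 199.7, S_udd = 130.9, S_ddd = 85.74
Terminal payoffs (K − S): max(-196.9, 0) = 0, max(-91.74, 0) = 0, max(-22.86, 0) = 0, max(22.26, 0) = 22.26
Node uu (S = 210.2): continuation = 1/1.06·[0.2200·0.0000 + 0.7800·0.0000] = 0.0000; exercise value = 0.0000 ≤ continuation, so V_uu = 0.0000
Node ud (S = 137.8): continuation = 1/1.06·[0.2200·0.0000 + 0.7800·0.0000] = 0.0000; exercise value = 0.0000 ≤ continuation, so V_ud = 0.0000
Node dd (S = 90.25): continuation = 1/1.06·[0.2200·0.0000 + 0.7800·22.2625] = 16.3818; exercise value = 17.7500 > continuation, so V_dd = 17.7500 (exercise)
Node u (S = 145): continuation = 1/1.06·[0.2200·0.0000 + 0.7800·0.0000] = 0.0000; exercise value = 0.0000 ≤ continuation, so V_u = 0.0000
Node d (S = 95): continuation = 1/1.06·[0.2200·0.0000 + 0.7800·17.7500] = 13.0613; exercise value = 13.0000 ≤ continuation, so V_d = 13.0613
Node 0 (S = 100): continuation = 1/1.06·[0.2200·0.0000 + 0.7800·13.0613] = 9.6112; exercise value = 8.0000 ≤ continuation, so V_0 = 9.6112

€9.61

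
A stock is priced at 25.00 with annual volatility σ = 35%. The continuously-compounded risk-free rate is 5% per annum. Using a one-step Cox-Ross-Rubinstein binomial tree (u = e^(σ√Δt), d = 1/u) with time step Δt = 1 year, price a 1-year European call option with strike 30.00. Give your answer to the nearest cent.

CRR parameters: u = e^(σ√Δt) = e^(0.35·√1) = 1.4191, d = 1/u = 0.7047
Per-period rate: rΔt = 0.05·1 = 0.05, so R = e^0.05 = 1.0513
Risk-neutral probability p = (e^0.05 − 0.7047)/(1.4191 − 0.7047) = 0.3466/0.7144 = 0.4852
Terminal stock prices: S_u = 35.48, S_d = 17.62
Terminal payoffs (S − K): max(5.477, 0) = 5.477, max(-12.38, 0) = 0
Node 0 (S = 25): V_0 = e^(−0.05)·[0.4852·5.4767 + 0.5148·0.0000] = 2.5274

2.53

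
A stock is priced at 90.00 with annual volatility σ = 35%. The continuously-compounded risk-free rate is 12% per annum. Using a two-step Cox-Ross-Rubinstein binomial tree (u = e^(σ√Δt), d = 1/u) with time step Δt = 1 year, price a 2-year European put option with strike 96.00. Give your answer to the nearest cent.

CRR parameters: u = e^(σ√Δt) = e^(0.35·√1) = 1.4191, d = 1/u = 0.7047
Per-period rate: rΔt = 0.12·1 = 0.12, so R = e^0.12 = 1.1275
Risk-neutral probability p = (e^0.12 − 0.7047)/(1.4191 − 0.7047) = 0.4228/0.7144 = 0.5919
Terminal stock prices: S_uu = 181.2, S_ud = 90, S_dd = 44.69
Terminal payoffs (K − S): max(-85.24, 0) = 0, max(6, 0) = 6, max(51.31, 0) = 51.31
Node u (S = 127.7): V_u = e^(−0.12)·[0.5919·0.0000 + 0.4081·6.0000] = 2.1720
Node d (S = 63.42): V_d = e^(−0.12)·[0.5919·6.0000 + 0.4081·51.3073] = 21.7224
Node 0 (S = 90): V_0 = e^(−0.12)·[0.5919·2.1720 + 0.4081·21.7224] = 9.0035

9.00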